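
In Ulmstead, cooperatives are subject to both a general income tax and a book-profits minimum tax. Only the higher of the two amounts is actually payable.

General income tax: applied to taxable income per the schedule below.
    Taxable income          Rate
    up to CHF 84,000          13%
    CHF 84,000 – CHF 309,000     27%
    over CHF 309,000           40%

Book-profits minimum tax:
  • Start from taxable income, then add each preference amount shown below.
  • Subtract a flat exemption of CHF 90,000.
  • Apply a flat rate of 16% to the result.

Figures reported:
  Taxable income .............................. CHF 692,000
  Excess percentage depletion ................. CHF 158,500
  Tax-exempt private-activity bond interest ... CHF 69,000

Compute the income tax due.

CHF 224,870

Book-profits minimum tax:
  Adjusted income: CHF 692,000 + CHF 158,500 + CHF 69,000 = CHF 919,500
  Less exemption CHF 90,000 → base CHF 829,500
  CHF 829,500 × 16% = CHF 132,720

General income tax:
  CHF 84,000 × 13% = CHF 10,920
  CHF 225,000 × 27% = CHF 60,750
  CHF 383,000 × 40% = CHF 153,200
  → CHF 224,870

CHF 224,870 > CHF 132,720, so the general income tax governs.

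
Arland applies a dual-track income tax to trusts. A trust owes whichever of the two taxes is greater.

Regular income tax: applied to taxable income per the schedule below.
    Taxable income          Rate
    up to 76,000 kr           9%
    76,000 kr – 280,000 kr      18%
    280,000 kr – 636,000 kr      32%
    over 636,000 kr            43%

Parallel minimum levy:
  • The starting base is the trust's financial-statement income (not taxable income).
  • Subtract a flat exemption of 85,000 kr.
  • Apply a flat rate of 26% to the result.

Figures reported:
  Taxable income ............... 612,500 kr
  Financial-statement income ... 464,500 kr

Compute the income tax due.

Parallel minimum levy:
  Base (financial-statement income): 464,500 kr
  Less exemption 85,000 kr → base 379,500 kr
  379,500 kr × 26% = 98,670 kr

Regular income tax:
  76,000 kr × 9% = 6,840 kr
  204,000 kr × 18% = 36,720 kr
  332,500 kr × 32% = 106,400 kr
  → 149,960 kr

149,960 kr > 98,670 kr, so the regular income tax governs.

149,960 kr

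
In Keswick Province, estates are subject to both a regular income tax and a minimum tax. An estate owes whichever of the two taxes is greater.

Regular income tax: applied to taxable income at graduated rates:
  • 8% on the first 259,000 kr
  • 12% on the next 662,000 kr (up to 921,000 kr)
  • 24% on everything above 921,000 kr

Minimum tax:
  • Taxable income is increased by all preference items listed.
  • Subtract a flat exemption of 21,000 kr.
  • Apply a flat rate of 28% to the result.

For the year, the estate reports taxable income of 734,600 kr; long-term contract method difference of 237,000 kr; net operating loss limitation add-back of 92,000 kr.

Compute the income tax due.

Regular income tax:
  259,000 kr × 8% = 20,720 kr
  475,600 kr × 12% = 57,072 kr
  → 77,792 kr

Minimum tax:
  Adjusted income: 734,600 kr + 237,000 kr + 92,000 kr = 1,063,600 kr
  Less exemption 21,000 kr → base 1,042,600 kr
  1,042,600 kr × 28% = 291,928 kr

291,928 kr > 77,792 kr, so the minimum tax is the binding amount.

291,928 kr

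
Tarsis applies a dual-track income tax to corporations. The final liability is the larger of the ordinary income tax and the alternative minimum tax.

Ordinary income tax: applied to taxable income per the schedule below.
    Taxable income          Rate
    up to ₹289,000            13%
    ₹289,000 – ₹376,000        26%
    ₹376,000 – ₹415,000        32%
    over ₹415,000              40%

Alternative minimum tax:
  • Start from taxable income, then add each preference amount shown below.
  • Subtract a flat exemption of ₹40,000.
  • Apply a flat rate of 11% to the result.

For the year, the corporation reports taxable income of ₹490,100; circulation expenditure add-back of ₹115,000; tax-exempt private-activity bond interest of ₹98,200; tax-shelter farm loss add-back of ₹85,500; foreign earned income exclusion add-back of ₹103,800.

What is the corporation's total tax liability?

₹102,710

Alternative minimum tax:
  Adjusted income: ₹490,100 + ₹115,000 + ₹98,200 + ₹85,500 + ₹103,800 = ₹892,600
  Less exemption ₹40,000 → base ₹852,600
  ₹852,600 × 11% = ₹93,786

Ordinary income tax:
  ₹289,000 × 13% = ₹37,570
  ₹87,000 × 26% = ₹22,620
  ₹39,000 × 32% = ₹12,480
  ₹75,100 × 40% = ₹30,040
  → ₹102,710

₹102,710 > ₹93,786, so the ordinary income tax governs.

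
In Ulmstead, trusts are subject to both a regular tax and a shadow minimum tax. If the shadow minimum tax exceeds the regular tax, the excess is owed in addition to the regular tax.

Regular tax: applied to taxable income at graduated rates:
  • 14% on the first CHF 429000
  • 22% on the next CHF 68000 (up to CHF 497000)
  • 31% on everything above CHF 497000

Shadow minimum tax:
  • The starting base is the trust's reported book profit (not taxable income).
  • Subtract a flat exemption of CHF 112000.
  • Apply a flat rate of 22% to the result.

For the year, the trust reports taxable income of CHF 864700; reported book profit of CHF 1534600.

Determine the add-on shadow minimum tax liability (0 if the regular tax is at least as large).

CHF 123965

Shadow minimum tax:
  Base (reported book profit): CHF 1534600
  Less exemption CHF 112000 → base CHF 1422600
  CHF 1422600 × 22% = CHF 312972

Regular tax:
  CHF 429000 × 14% = CHF 60060
  CHF 68000 × 22% = CHF 14960
  CHF 367700 × 31% = CHF 113987
  → CHF 189007

Excess of shadow minimum tax over regular tax: CHF 312972 − CHF 189007 = CHF 123965.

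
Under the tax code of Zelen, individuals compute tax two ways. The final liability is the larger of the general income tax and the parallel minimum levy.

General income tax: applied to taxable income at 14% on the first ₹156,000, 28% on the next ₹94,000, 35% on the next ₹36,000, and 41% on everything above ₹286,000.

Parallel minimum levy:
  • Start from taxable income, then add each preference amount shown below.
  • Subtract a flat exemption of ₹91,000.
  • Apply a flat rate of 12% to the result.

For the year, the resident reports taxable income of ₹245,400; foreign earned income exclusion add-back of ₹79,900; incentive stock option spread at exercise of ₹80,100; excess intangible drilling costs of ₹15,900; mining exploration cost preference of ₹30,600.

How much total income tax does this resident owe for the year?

₹46,872

Parallel minimum levy:
  Adjusted income: ₹245,400 + ₹79,900 + ₹80,100 + ₹15,900 + ₹30,600 = ₹451,900
  Less exemption ₹91,000 → base ₹360,900
  ₹360,900 × 12% = ₹43,308

General income tax:
  ₹156,000 × 14% = ₹21,840
  ₹89,400 × 28% = ₹25,032
  → ₹46,872

₹46,872 > ₹43,308, so the general income tax governs.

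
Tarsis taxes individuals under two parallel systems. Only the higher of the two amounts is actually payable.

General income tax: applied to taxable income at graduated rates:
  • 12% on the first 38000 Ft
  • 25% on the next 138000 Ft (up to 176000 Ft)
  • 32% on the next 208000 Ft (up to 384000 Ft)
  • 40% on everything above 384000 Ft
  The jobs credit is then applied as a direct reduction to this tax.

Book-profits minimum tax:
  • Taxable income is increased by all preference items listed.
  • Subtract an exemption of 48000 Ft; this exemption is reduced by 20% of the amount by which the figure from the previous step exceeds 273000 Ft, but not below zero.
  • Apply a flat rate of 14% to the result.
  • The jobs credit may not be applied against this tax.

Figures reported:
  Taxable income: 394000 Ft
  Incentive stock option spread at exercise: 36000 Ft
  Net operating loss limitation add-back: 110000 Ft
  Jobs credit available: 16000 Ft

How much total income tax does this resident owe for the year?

Book-profits minimum tax:
  Adjusted income: 394000 Ft + 36000 Ft + 110000 Ft = 540000 Ft
  Exemption: 20% × (540000 Ft − 273000 Ft) = 53400 Ft ≥ 48000 Ft, so the exemption is fully phased out
  Base: 540000 Ft − 0 Ft = 540000 Ft
  540000 Ft × 14% = 75600 Ft

General income tax:
  38000 Ft × 12% = 4560 Ft
  138000 Ft × 25% = 34500 Ft
  208000 Ft × 32% = 66560 Ft
  10000 Ft × 40% = 4000 Ft
  → 109620 Ft
  Less jobs credit 16000 Ft → 93620 Ft

93620 Ft > 75600 Ft, so the general income tax governs.

93620 Ft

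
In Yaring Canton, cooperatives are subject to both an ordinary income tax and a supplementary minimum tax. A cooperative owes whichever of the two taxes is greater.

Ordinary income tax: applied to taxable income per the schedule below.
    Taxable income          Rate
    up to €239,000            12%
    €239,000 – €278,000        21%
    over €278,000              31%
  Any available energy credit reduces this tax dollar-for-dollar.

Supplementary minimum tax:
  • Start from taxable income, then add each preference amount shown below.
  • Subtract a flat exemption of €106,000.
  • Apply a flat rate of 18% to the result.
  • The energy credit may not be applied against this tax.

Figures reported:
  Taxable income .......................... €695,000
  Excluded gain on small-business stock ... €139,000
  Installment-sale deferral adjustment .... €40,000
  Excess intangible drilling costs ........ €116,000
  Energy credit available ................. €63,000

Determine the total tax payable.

Supplementary minimum tax:
  Adjusted income: €695,000 + €139,000 + €40,000 + €116,000 = €990,000
  Less exemption €106,000 → base €884,000
  €884,000 × 18% = €159,120

Ordinary income tax:
  €239,000 × 12% = €28,680
  €39,000 × 21% = €8,190
  €417,000 × 31% = €129,270
  → €166,140
  Less energy credit €63,000 → €103,140

€159,120 > €103,140, so the supplementary minimum tax is the binding amount.

€159,120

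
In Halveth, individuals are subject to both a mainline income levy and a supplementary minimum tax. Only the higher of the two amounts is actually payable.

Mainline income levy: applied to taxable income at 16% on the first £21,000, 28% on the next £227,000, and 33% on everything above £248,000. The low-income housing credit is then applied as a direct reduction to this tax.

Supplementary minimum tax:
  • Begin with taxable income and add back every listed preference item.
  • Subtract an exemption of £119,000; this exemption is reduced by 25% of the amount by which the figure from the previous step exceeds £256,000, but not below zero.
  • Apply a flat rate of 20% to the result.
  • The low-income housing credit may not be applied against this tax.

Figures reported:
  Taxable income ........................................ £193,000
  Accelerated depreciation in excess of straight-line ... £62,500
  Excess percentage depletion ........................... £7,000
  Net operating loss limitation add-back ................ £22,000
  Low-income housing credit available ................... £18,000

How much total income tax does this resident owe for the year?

Supplementary minimum tax:
  Adjusted income: £193,000 + £62,500 + £7,000 + £22,000 = £284,500
  Exemption: £119,000 − 25% × (£284,500 − £256,000) = £119,000 − £7,125 = £111,875
  Base: £284,500 − £111,875 = £172,625
  £172,625 × 20% = £34,525

Mainline income levy:
  £21,000 × 16% = £3,360
  £172,000 × 28% = £48,160
  → £51,520
  Less low-income housing credit £18,000 → £33,520

£34,525 > £33,520, so the supplementary minimum tax is the binding amount.

£34,525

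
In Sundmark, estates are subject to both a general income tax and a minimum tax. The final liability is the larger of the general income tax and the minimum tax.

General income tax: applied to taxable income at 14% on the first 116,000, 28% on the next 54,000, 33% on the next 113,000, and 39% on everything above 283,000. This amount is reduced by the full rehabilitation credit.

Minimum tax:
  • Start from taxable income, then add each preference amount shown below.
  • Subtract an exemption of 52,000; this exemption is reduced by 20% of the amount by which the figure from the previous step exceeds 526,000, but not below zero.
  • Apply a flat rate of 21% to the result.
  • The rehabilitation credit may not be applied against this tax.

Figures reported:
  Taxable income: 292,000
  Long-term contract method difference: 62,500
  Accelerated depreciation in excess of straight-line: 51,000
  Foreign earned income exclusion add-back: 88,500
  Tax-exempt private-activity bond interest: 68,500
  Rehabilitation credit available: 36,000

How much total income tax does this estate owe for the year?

108,738

Minimum tax:
  Adjusted income: 292,000 + 62,500 + 51,000 + 88,500 + 68,500 = 562,500
  Exemption: 52,000 − 20% × (562,500 − 526,000) = 52,000 − 7,300 = 44,700
  Base: 562,500 − 44,700 = 517,800
  517,800 × 21% = 108,738

General income tax:
  116,000 × 14% = 16,240
  54,000 × 28% = 15,120
  113,000 × 33% = 37,290
  9,000 × 39% = 3,510
  → 72,160
  Less rehabilitation credit 36,000 → 36,160

108,738 > 36,160, so the minimum tax is the binding amount.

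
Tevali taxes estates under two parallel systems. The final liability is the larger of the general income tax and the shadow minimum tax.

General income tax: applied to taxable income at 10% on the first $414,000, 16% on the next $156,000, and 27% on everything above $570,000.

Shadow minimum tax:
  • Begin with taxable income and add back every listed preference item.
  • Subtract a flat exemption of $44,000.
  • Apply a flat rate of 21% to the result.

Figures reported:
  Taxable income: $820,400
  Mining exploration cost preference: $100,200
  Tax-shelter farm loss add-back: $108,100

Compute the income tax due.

$206,787

General income tax:
  $414,000 × 10% = $41,400
  $156,000 × 16% = $24,960
  $250,400 × 27% = $67,608
  → $133,968

Shadow minimum tax:
  Adjusted income: $820,400 + $100,200 + $108,100 = $1,028,700
  Less exemption $44,000 → base $984,700
  $984,700 × 21% = $206,787

$206,787 > $133,968, so the shadow minimum tax is the binding amount.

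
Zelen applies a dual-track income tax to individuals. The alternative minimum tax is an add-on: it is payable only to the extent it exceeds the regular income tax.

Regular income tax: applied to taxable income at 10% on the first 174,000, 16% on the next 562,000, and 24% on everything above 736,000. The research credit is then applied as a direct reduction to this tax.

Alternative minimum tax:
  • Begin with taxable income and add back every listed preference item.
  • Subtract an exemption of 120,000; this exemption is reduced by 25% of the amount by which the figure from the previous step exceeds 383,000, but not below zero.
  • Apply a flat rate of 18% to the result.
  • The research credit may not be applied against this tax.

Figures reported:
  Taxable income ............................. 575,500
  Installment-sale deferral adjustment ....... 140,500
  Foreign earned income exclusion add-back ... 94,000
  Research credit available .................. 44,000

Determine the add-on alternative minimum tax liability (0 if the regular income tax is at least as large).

105,775

Regular income tax:
  174,000 × 10% = 17,400
  401,500 × 16% = 64,240
  → 81,640
  Less research credit 44,000 → 37,640

Alternative minimum tax:
  Adjusted income: 575,500 + 140,500 + 94,000 = 810,000
  Exemption: 120,000 − 25% × (810,000 − 383,000) = 120,000 − 106,750 = 13,250
  Base: 810,000 − 13,250 = 796,750
  796,750 × 18% = 143,415

Excess of alternative minimum tax over regular income tax: 143,415 − 37,640 = 105,775.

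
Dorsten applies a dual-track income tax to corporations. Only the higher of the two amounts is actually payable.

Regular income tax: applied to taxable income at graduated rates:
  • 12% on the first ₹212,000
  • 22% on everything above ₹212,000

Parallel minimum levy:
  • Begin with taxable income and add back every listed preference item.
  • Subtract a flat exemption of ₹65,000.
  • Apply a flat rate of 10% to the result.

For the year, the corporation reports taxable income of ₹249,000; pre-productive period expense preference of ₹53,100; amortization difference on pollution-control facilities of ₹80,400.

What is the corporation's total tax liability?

Parallel minimum levy:
  Adjusted income: ₹249,000 + ₹53,100 + ₹80,400 = ₹382,500
  Less exemption ₹65,000 → base ₹317,500
  ₹317,500 × 10% = ₹31,750

Regular income tax:
  ₹212,000 × 12% = ₹25,440
  ₹37,000 × 22% = ₹8,140
  → ₹33,580

₹33,580 > ₹31,750, so the regular income tax governs.

₹33,580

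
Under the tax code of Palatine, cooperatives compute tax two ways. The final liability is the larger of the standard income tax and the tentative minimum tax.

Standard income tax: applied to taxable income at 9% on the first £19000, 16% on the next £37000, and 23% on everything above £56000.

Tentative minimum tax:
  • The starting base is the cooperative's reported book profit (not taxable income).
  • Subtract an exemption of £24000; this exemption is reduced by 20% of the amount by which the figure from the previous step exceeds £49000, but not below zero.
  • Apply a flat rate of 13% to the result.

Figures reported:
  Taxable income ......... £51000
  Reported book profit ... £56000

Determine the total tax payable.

Standard income tax:
  £19000 × 9% = £1710
  £32000 × 16% = £5120
  → £6830

Tentative minimum tax:
  Base (reported book profit): £56000
  Exemption: £24000 − 20% × (£56000 − £49000) = £24000 − £1400 = £22600
  Base: £56000 − £22600 = £33400
  £33400 × 13% = £4342

£6830 > £4342, so the standard income tax governs.

£6830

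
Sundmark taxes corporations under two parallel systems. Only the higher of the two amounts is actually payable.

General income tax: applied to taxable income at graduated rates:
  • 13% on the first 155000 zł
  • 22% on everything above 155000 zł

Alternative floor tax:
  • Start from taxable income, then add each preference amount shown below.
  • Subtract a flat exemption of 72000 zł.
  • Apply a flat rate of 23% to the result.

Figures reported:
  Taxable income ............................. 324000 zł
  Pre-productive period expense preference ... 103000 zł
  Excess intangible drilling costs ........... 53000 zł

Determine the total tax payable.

Alternative floor tax:
  Adjusted income: 324000 zł + 103000 zł + 53000 zł = 480000 zł
  Less exemption 72000 zł → base 408000 zł
  408000 zł × 23% = 93840 zł

General income tax:
  155000 zł × 13% = 20150 zł
  169000 zł × 22% = 37180 zł
  → 57330 zł

93840 zł > 57330 zł, so the alternative floor tax is the binding amount.

93840 zł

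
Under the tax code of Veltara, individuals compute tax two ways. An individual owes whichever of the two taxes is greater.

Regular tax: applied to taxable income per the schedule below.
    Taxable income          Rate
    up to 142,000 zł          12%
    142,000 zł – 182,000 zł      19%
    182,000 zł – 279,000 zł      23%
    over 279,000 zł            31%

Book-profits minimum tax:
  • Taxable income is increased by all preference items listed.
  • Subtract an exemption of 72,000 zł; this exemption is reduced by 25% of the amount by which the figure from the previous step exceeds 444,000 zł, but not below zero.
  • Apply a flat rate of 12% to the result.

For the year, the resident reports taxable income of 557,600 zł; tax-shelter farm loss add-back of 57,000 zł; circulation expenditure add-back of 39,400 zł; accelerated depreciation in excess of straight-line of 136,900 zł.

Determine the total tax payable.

133,316 zł

Book-profits minimum tax:
  Adjusted income: 557,600 zł + 57,000 zł + 39,400 zł + 136,900 zł = 790,900 zł
  Exemption: 25% × (790,900 zł − 444,000 zł) = 86,725 zł ≥ 72,000 zł, so the exemption is fully phased out
  Base: 790,900 zł − 0 zł = 790,900 zł
  790,900 zł × 12% = 94,908 zł

Regular tax:
  142,000 zł × 12% = 17,040 zł
  40,000 zł × 19% = 7,600 zł
  97,000 zł × 23% = 22,310 zł
  278,600 zł × 31% = 86,366 zł
  → 133,316 zł

133,316 zł > 94,908 zł, so the regular tax governs.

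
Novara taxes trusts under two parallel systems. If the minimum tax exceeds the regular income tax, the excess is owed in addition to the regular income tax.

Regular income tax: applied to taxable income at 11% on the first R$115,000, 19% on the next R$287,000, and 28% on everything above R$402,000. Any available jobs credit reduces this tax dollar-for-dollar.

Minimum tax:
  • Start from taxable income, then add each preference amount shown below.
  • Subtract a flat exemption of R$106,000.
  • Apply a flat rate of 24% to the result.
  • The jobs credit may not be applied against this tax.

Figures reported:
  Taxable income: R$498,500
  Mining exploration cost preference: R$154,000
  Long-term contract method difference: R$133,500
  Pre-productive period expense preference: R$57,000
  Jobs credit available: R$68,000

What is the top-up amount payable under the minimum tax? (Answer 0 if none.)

R$150,680

Regular income tax:
  R$115,000 × 11% = R$12,650
  R$287,000 × 19% = R$54,530
  R$96,500 × 28% = R$27,020
  → R$94,200
  Less jobs credit R$68,000 → R$26,200

Minimum tax:
  Adjusted income: R$498,500 + R$154,000 + R$133,500 + R$57,000 = R$843,000
  Less exemption R$106,000 → base R$737,000
  R$737,000 × 24% = R$176,880

Excess of minimum tax over regular income tax: R$176,880 − R$26,200 = R$150,680.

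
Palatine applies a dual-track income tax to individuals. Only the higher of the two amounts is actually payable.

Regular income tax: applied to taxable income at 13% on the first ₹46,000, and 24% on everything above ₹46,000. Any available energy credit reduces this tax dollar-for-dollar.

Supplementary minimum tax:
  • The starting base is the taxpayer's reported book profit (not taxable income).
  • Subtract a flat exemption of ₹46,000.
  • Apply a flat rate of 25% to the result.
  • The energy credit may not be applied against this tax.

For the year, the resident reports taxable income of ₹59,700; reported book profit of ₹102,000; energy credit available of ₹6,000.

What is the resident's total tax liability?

Regular income tax:
  ₹46,000 × 13% = ₹5,980
  ₹13,700 × 24% = ₹3,288
  → ₹9,268
  Less energy credit ₹6,000 → ₹3,268

Supplementary minimum tax:
  Base (reported book profit): ₹102,000
  Less exemption ₹46,000 → base ₹56,000
  ₹56,000 × 25% = ₹14,000

₹14,000 > ₹3,268, so the supplementary minimum tax is the binding amount.

₹14,000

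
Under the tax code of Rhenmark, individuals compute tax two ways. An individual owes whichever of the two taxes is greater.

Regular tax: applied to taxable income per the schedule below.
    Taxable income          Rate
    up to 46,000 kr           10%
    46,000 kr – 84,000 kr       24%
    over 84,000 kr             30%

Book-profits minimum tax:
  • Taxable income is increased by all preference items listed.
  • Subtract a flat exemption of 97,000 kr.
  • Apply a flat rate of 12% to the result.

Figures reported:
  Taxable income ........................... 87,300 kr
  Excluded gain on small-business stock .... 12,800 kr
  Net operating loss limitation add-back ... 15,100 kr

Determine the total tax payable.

Regular tax:
  46,000 kr × 10% = 4,600 kr
  38,000 kr × 24% = 9,120 kr
  3,300 kr × 30% = 990 kr
  → 14,710 kr

Book-profits minimum tax:
  Adjusted income: 87,300 kr + 12,800 kr + 15,100 kr = 115,200 kr
  Less exemption 97,000 kr → base 18,200 kr
  18,200 kr × 12% = 2,184 kr

14,710 kr > 2,184 kr, so the regular tax governs.

14,710 kr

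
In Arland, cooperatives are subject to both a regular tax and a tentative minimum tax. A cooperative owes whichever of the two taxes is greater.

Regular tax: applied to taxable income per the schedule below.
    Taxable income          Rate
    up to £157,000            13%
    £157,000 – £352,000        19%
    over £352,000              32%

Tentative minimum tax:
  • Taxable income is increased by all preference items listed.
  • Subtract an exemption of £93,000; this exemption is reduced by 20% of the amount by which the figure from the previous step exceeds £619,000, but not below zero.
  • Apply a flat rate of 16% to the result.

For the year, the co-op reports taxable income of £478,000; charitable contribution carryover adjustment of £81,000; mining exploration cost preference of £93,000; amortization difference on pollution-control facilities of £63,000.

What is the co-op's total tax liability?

Tentative minimum tax:
  Adjusted income: £478,000 + £81,000 + £93,000 + £63,000 = £715,000
  Exemption: £93,000 − 20% × (£715,000 − £619,000) = £93,000 − £19,200 = £73,800
  Base: £715,000 − £73,800 = £641,200
  £641,200 × 16% = £102,592

Regular tax:
  £157,000 × 13% = £20,410
  £195,000 × 19% = £37,050
  £126,000 × 32% = £40,320
  → £97,780

£102,592 > £97,780, so the tentative minimum tax is the binding amount.

£102,592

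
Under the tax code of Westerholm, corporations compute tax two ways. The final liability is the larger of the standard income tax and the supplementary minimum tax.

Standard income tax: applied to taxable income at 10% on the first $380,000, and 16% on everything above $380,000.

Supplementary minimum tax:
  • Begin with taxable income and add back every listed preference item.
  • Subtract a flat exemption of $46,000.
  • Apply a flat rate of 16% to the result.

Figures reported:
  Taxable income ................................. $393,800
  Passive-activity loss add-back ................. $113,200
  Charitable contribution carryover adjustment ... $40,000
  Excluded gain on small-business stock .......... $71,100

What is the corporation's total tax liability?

Supplementary minimum tax:
  Adjusted income: $393,800 + $113,200 + $40,000 + $71,100 = $618,100
  Less exemption $46,000 → base $572,100
  $572,100 × 16% = $91,536

Standard income tax:
  $380,000 × 10% = $38,000
  $13,800 × 16% = $2,208
  → $40,208

$91,536 > $40,208, so the supplementary minimum tax is the binding amount.

$91,536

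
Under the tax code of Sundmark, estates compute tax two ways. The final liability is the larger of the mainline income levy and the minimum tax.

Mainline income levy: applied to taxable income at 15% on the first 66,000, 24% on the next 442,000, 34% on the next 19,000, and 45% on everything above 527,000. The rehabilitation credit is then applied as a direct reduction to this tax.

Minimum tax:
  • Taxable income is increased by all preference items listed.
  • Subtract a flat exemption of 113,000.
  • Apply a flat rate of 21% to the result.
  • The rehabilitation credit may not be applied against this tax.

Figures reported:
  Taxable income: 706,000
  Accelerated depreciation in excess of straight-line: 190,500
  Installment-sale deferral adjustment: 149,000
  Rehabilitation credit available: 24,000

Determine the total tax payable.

Minimum tax:
  Adjusted income: 706,000 + 190,500 + 149,000 = 1,045,500
  Less exemption 113,000 → base 932,500
  932,500 × 21% = 195,825

Mainline income levy:
  66,000 × 15% = 9,900
  442,000 × 24% = 106,080
  19,000 × 34% = 6,460
  179,000 × 45% = 80,550
  → 202,990
  Less rehabilitation credit 24,000 → 178,990

195,825 > 178,990, so the minimum tax is the binding amount.

195,825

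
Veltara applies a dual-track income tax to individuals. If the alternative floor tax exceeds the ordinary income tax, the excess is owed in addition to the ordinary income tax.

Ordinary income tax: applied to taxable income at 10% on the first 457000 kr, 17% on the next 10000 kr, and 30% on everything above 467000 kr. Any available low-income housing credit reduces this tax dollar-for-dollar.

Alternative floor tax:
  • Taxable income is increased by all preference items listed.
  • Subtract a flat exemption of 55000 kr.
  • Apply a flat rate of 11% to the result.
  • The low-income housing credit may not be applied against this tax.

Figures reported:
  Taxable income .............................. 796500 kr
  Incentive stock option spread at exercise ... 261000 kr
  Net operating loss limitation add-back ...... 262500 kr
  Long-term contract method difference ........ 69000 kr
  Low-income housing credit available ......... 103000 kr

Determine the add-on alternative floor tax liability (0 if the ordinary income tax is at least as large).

103490 kr

Alternative floor tax:
  Adjusted income: 796500 kr + 261000 kr + 262500 kr + 69000 kr = 1389000 kr
  Less exemption 55000 kr → base 1334000 kr
  1334000 kr × 11% = 146740 kr

Ordinary income tax:
  457000 kr × 10% = 45700 kr
  10000 kr × 17% = 1700 kr
  329500 kr × 30% = 98850 kr
  → 146250 kr
  Less low-income housing credit 103000 kr → 43250 kr

Excess of alternative floor tax over ordinary income tax: 146740 kr − 43250 kr = 103490 kr.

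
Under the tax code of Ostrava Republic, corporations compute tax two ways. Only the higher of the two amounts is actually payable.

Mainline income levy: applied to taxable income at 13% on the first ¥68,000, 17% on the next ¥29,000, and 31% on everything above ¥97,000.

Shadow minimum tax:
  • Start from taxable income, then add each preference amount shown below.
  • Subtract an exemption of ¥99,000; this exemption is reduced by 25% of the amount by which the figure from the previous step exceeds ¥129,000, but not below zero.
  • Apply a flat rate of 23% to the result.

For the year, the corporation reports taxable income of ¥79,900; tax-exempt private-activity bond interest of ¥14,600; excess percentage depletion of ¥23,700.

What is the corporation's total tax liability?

¥10,863

Shadow minimum tax:
  Adjusted income: ¥79,900 + ¥14,600 + ¥23,700 = ¥118,200
  Exemption: ¥118,200 ≤ ¥129,000, so full ¥99,000 applies
  Base: ¥118,200 − ¥99,000 = ¥19,200
  ¥19,200 × 23% = ¥4,416

Mainline income levy:
  ¥68,000 × 13% = ¥8,840
  ¥11,900 × 17% = ¥2,023
  → ¥10,863

¥10,863 > ¥4,416, so the mainline income levy governs.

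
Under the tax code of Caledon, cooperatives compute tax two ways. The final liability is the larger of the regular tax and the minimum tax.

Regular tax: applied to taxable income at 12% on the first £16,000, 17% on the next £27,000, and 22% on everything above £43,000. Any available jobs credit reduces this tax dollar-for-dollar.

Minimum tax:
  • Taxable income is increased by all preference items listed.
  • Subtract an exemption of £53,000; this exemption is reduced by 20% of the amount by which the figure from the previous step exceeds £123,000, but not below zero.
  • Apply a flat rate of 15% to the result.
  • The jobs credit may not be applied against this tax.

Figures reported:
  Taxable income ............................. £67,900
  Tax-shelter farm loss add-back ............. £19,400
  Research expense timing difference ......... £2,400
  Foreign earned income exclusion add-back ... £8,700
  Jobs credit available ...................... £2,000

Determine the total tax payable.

Minimum tax:
  Adjusted income: £67,900 + £19,400 + £2,400 + £8,700 = £98,400
  Exemption: £98,400 ≤ £123,000, so full £53,000 applies
  Base: £98,400 − £53,000 = £45,400
  £45,400 × 15% = £6,810

Regular tax:
  £16,000 × 12% = £1,920
  £27,000 × 17% = £4,590
  £24,900 × 22% = £5,478
  → £11,988
  Less jobs credit £2,000 → £9,988

£9,988 > £6,810, so the regular tax governs.

£9,988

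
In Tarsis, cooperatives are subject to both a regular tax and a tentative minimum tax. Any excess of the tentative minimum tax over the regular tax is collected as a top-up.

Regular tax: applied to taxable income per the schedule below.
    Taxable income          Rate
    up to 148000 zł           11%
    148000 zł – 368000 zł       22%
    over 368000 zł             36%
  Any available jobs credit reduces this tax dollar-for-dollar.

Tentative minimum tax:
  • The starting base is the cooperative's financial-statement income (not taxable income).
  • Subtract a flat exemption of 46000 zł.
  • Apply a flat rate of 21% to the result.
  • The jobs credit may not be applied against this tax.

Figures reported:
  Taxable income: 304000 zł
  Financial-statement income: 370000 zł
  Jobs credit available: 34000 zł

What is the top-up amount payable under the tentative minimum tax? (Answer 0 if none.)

Regular tax:
  148000 zł × 11% = 16280 zł
  156000 zł × 22% = 34320 zł
  → 50600 zł
  Less jobs credit 34000 zł → 16600 zł

Tentative minimum tax:
  Base (financial-statement income): 370000 zł
  Less exemption 46000 zł → base 324000 zł
  324000 zł × 21% = 68040 zł

Excess of tentative minimum tax over regular tax: 68040 zł − 16600 zł = 51440 zł.

51440 zł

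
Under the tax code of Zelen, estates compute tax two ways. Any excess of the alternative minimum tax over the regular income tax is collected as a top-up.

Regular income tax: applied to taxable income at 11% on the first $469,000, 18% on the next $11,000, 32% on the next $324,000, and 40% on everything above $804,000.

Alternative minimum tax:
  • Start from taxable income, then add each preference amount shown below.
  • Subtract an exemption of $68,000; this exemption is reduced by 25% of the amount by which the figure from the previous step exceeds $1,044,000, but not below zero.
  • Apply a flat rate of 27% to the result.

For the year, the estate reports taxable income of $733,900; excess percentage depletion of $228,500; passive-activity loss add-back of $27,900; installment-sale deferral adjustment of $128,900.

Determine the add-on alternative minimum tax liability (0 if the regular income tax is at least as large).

Regular income tax:
  $469,000 × 11% = $51,590
  $11,000 × 18% = $1,980
  $253,900 × 32% = $81,248
  → $134,818

Alternative minimum tax:
  Adjusted income: $733,900 + $228,500 + $27,900 + $128,900 = $1,119,200
  Exemption: $68,000 − 25% × ($1,119,200 − $1,044,000) = $68,000 − $18,800 = $49,200
  Base: $1,119,200 − $49,200 = $1,070,000
  $1,070,000 × 27% = $288,900

Excess of alternative minimum tax over regular income tax: $288,900 − $134,818 = $154,082.

$154,082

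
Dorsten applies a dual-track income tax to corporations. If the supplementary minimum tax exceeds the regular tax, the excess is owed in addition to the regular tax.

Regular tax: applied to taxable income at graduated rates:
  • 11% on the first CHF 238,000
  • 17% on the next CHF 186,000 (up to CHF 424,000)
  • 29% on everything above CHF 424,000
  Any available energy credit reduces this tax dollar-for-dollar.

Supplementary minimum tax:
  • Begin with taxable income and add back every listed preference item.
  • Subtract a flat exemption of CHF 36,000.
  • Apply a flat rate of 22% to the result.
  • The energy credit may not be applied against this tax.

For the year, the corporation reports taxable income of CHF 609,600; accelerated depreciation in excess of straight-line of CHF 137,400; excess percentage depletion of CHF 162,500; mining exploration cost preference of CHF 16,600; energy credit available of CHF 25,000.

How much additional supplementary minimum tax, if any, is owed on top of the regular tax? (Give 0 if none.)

Regular tax:
  CHF 238,000 × 11% = CHF 26,180
  CHF 186,000 × 17% = CHF 31,620
  CHF 185,600 × 29% = CHF 53,824
  → CHF 111,624
  Less energy credit CHF 25,000 → CHF 86,624

Supplementary minimum tax:
  Adjusted income: CHF 609,600 + CHF 137,400 + CHF 162,500 + CHF 16,600 = CHF 926,100
  Less exemption CHF 36,000 → base CHF 890,100
  CHF 890,100 × 22% = CHF 195,822

Excess of supplementary minimum tax over regular tax: CHF 195,822 − CHF 86,624 = CHF 109,198.

CHF 109,198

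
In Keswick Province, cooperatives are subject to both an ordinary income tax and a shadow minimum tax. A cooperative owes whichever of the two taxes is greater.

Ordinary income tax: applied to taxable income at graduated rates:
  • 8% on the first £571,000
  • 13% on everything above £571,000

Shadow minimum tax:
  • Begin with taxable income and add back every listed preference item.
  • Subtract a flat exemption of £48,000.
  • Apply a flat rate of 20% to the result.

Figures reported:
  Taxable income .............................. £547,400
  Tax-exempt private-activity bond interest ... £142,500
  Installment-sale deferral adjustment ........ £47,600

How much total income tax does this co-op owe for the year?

£137,900

Shadow minimum tax:
  Adjusted income: £547,400 + £142,500 + £47,600 = £737,500
  Less exemption £48,000 → base £689,500
  £689,500 × 20% = £137,900

Ordinary income tax:
  £547,400 × 8% = £43,792

£137,900 > £43,792, so the shadow minimum tax is the binding amount.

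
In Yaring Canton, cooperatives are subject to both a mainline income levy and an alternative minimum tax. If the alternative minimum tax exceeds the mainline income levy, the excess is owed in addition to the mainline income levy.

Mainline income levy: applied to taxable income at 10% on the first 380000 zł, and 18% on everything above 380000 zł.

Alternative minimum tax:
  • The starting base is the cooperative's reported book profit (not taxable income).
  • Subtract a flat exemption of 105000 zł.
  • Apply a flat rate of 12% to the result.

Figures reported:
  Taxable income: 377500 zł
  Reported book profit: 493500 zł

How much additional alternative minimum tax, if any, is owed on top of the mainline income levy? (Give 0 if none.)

Alternative minimum tax:
  Base (reported book profit): 493500 zł
  Less exemption 105000 zł → base 388500 zł
  388500 zł × 12% = 46620 zł

Mainline income levy:
  377500 zł × 10% = 37750 zł

Excess of alternative minimum tax over mainline income levy: 46620 zł − 37750 zł = 8870 zł.

8870 zł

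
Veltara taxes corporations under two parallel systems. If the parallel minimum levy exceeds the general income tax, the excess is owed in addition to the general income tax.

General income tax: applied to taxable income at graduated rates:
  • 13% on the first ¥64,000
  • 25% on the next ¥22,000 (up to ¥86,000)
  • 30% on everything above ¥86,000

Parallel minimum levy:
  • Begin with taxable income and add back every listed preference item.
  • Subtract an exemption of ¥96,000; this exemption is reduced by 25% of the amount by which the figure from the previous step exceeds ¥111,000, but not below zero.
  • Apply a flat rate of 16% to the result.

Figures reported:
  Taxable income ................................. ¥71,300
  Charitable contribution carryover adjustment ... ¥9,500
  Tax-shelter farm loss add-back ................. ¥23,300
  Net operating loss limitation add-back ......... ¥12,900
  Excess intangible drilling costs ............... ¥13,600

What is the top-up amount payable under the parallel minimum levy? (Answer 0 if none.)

¥0

Parallel minimum levy:
  Adjusted income: ¥71,300 + ¥9,500 + ¥23,300 + ¥12,900 + ¥13,600 = ¥130,600
  Exemption: ¥96,000 − 25% × (¥130,600 − ¥111,000) = ¥96,000 − ¥4,900 = ¥91,100
  Base: ¥130,600 − ¥91,100 = ¥39,500
  ¥39,500 × 16% = ¥6,320

General income tax:
  ¥64,000 × 13% = ¥8,320
  ¥7,300 × 25% = ¥1,825
  → ¥10,145

¥6,320 ≤ ¥10,145, so no add-on is due.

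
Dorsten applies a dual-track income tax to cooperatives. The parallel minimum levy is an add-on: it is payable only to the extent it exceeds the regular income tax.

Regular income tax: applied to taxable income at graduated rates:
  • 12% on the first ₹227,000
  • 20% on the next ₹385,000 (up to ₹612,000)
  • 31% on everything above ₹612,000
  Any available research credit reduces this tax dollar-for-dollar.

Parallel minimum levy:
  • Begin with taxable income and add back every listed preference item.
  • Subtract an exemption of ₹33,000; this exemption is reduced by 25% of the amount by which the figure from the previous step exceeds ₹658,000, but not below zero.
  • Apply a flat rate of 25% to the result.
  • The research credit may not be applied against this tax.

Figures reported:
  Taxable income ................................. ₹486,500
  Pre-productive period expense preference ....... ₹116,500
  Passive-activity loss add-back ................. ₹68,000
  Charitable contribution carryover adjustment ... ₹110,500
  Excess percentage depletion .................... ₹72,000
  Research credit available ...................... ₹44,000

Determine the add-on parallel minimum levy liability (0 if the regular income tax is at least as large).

₹178,235

Regular income tax:
  ₹227,000 × 12% = ₹27,240
  ₹259,500 × 20% = ₹51,900
  → ₹79,140
  Less research credit ₹44,000 → ₹35,140

Parallel minimum levy:
  Adjusted income: ₹486,500 + ₹116,500 + ₹68,000 + ₹110,500 + ₹72,000 = ₹853,500
  Exemption: 25% × (₹853,500 − ₹658,000) = ₹48,875 ≥ ₹33,000, so the exemption is fully phased out
  Base: ₹853,500 − ₹0 = ₹853,500
  ₹853,500 × 25% = ₹213,375

Excess of parallel minimum levy over regular income tax: ₹213,375 − ₹35,140 = ₹178,235.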